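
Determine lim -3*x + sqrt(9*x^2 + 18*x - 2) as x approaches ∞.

An ∞ − ∞ form. Rationalising with the conjugate, the difference becomes (18x - 2) / (√(9*x^2 + 18*x - 2) + 3x).
For large x the denominator behaves like 2·3x, so the quotient tends to 18/6 = 3.

3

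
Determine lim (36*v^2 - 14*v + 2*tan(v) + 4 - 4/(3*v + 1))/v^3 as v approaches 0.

326/3

Substitution gives 0/0; apply L'Hôpital's rule 3 times.
After differentiating numerator and denominator 3 times the quotient is (12*tan(v)^2/cos(v)^2 + 4/cos(v)^2 + 648/(3*v + 1)^4)/(6); at v = 0 this is 326/3.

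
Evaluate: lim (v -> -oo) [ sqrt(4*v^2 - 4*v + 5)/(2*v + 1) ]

For large |v|, √(4*v^2 - 4*v + 5) ≈ √4·|v| and the denominator ≈ 2v.
Since v → −∞, |v| = −v, giving −√4/(2) = -1.

-1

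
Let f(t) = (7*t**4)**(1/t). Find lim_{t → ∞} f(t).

1

Base → ∞ and exponent → 0: an ∞^0 form.
Take logs: (1/t)·ln(7·t^4) = (ln 7 + 4·ln t)/t → 0.
So the limit is e^0 = 1.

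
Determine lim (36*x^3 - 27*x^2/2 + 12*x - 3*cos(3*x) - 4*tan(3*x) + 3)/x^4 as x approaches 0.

Substitution gives 0/0 (the numerator vanishes to order 4).
Expand each term to order x^4: the coefficient of x^4 in -3·cos(3x) is -81/8 and in -4·tan(3x) is 0.
Lower-order terms cancel with the polynomial part, so the numerator is (-81/8)·x^4 + o(x^4), and the limit is (-81/8)/(1) = -81/8.

-81/8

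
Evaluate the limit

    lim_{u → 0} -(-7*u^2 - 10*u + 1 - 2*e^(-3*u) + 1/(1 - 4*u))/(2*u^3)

Substitution gives 0/0; apply L'Hôpital's rule 3 times.
After differentiating numerator and denominator 3 times the quotient is (54*e^(-3*u) + 384/(4*u - 1)^4)/(-12); at u = 0 this is -73/2.

-73/2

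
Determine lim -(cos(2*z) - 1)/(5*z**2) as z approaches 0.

2/5

Direct substitution gives 0/0.
Apply L'Hôpital: lim (-2*sin(2*z))/(-10*z), still 0/0.
After 2 applications of L'Hôpital's rule the quotient is (-4*cos(2*z))/(-10); substituting z = 0 gives 2/5.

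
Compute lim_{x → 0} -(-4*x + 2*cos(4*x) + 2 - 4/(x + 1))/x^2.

20

Substitution gives 0/0; apply L'Hôpital's rule 2 times.
After differentiating numerator and denominator 2 times the quotient is (-32*cos(4*x) - 8/(x + 1)^3)/(-2); at x = 0 this is 20.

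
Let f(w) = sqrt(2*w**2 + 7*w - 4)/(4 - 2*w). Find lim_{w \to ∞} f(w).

-√(2)/2

For large |w|, √(2*w^2 + 7*w - 4) ≈ √2·|w| and the denominator ≈ -2w.
Since w → +∞, |w| = w, giving √2/(-2) = -√(2)/2.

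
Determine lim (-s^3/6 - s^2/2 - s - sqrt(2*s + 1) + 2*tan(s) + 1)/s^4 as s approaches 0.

Substitution gives 0/0 (the numerator vanishes to order 4).
Expand each term to order s^4: the coefficient of s^4 in 2·tan(s) is 0 and in −√(1 + 2s) is 5/8.
Lower-order terms cancel with the polynomial part, so the numerator is (5/8)·s^4 + o(s^4), and the limit is (5/8)/(1) = 5/8.

5/8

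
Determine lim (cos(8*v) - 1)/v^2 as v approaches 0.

-32

Direct substitution gives 0/0.
Apply L'Hôpital: lim (-8*sin(8*v))/(2*v), still 0/0.
After 2 applications of L'Hôpital's rule the quotient is (-64*cos(8*v))/(2); substituting v = 0 gives -32.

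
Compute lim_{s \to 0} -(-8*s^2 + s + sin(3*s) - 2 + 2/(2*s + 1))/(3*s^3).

41/6

Substitution gives 0/0; apply L'Hôpital's rule 3 times.
After differentiating numerator and denominator 3 times the quotient is (-27*cos(3*s) - 96/(2*s + 1)^4)/(-18); at s = 0 this is 41/6.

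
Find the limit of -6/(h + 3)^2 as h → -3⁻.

As h → -3⁻, (h + 3) → 0⁻, so (h + 3)^2 → 0⁺ and -6/(h + 3)^2 → -∞.

-∞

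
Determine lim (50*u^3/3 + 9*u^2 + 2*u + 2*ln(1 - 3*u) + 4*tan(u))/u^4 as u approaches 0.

-81/2

Substitution gives 0/0; apply L'Hôpital's rule 4 times.
After differentiating numerator and denominator 4 times the quotient is (96*tan(u)^3/cos(u)^2 + 64*tan(u)/cos(u)^2 - 972/(3*u - 1)^4)/(24); at u = 0 this is -81/2.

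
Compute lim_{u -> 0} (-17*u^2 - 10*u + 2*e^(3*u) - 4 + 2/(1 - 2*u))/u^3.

25

Substitution gives 0/0; apply L'Hôpital's rule 3 times.
After differentiating numerator and denominator 3 times the quotient is (54*e^(3*u) + 96/(2*u - 1)^4)/(6); at u = 0 this is 25.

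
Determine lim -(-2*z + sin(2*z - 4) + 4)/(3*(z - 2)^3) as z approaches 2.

Direct substitution gives 0/0.
Apply L'Hôpital: lim (2*cos(2*z - 4) - 2)/(-9*(z - 2)^2), still 0/0.
Apply L'Hôpital: lim (-4*sin(2*z - 4))/(36 - 18*z), still 0/0.
After 3 applications of L'Hôpital's rule the quotient is (-8*cos(2*z - 4))/(-18); substituting z = 2 gives 4/9.

4/9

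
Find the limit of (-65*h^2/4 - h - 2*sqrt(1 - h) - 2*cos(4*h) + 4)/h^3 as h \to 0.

1/8

Substitution gives 0/0 (the numerator vanishes to order 3).
Expand each term to order h^3: the coefficient of h^3 in -2·√(1 - h) is 1/8 and in -2·cos(4h) is 0.
Lower-order terms cancel with the polynomial part, so the numerator is (1/8)·h^3 + o(h^3), and the limit is (1/8)/(1) = 1/8.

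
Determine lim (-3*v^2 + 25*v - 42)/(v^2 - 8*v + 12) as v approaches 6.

-11/4

Direct substitution gives 0/0, so factor. Both numerator and denominator have (v - 6) as a factor.
After cancelling, the expression reduces to (7 - 3*v)/(v - 2).
Substituting v = 6 gives -11/4.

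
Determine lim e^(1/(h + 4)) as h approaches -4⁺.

As h → -4⁺, 1/(h + 4) → +∞, so e^(1/(h + 4)) → ∞.

∞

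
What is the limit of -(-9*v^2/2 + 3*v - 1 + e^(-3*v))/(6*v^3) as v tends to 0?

3/4

Direct substitution gives 0/0.
Apply L'Hôpital: lim (-9*v + 3 - 3*e^(-3*v))/(-18*v^2), still 0/0.
Apply L'Hôpital: lim (-9 + 9*e^(-3*v))/(-36*v), still 0/0.
After 3 applications of L'Hôpital's rule the quotient is (-27*e^(-3*v))/(-36); substituting v = 0 gives 3/4.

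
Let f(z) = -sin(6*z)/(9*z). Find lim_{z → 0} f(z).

Substitution gives 0/0.
Write it as (6/(-9))·sin(6z)/(6z); since sin(u)/u → 1, the limit is -2/3.

-2/3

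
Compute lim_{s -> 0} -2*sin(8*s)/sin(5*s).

Substitution gives 0/0.
Divide numerator and denominator by s: sin(8s)/s → 8 and sin(5s)/s → 5, so the limit is -2·8/5 = -16/5.

-16/5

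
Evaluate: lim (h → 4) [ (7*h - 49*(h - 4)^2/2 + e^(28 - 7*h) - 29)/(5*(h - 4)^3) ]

Direct substitution gives 0/0.
Apply L'Hôpital: lim (-49*h - 7*e^(28 - 7*h) + 203)/(15*(h - 4)^2), still 0/0.
Apply L'Hôpital: lim (49*e^(28 - 7*h) - 49)/(30*h - 120), still 0/0.
After 3 applications of L'Hôpital's rule the quotient is (-343*e^(28 - 7*h))/(30); substituting h = 4 gives -343/30.

-343/30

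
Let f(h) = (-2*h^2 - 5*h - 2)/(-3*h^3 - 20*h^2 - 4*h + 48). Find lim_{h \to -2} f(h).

At h = -2 both the top and bottom vanish — a removable singularity. Factoring out (h + 2) from each leaves (-2*h - 1)/(-3*h^2 - 14*h + 24), which at h = -2 equals 3/40.

3/40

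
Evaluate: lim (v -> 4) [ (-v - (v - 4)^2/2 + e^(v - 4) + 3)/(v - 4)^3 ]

Direct substitution gives 0/0.
Apply L'Hôpital: lim (-v + e^(v - 4) + 3)/(3*(v - 4)^2), still 0/0.
Apply L'Hôpital: lim (e^(v - 4) - 1)/(6*v - 24), still 0/0.
After 3 applications of L'Hôpital's rule the quotient is (e^(v - 4))/(6); substituting v = 4 gives 1/6.

1/6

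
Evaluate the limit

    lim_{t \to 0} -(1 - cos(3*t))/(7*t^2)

-9/14

Substitution gives 0/0.
Use (1 − cos u)/u² → 1/2 with u = 3t: the limit is 3²/(2·(-7)) = -9/14.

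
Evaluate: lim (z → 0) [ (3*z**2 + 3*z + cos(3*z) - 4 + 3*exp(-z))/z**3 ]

Substitution gives 0/0 (the numerator vanishes to order 3).
Expand each term to order z^3: the coefficient of z^3 in 3·e^(-z) is -1/2 and in cos(3z) is 0.
Lower-order terms cancel with the polynomial part, so the numerator is (-1/2)·z^3 + o(z^3), and the limit is (-1/2)/(1) = -1/2.

-1/2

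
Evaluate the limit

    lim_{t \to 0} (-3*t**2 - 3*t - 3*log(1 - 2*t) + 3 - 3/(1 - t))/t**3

5

Substitution gives 0/0 (the numerator vanishes to order 3).
Expand each term to order t^3: the coefficient of t^3 in -3·ln(1 - 2t) is 8 and in -3·1/(1 - t) is -3.
Lower-order terms cancel with the polynomial part, so the numerator is (5)·t^3 + o(t^3), and the limit is (5)/(1) = 5.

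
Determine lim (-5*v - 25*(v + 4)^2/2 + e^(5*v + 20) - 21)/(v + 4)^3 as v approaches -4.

Direct substitution gives 0/0.
Apply L'Hôpital: lim (-25*v + 5*e^(5*v + 20) - 105)/(3*(v + 4)^2), still 0/0.
Apply L'Hôpital: lim (25*e^(5*v + 20) - 25)/(6*v + 24), still 0/0.
After 3 applications of L'Hôpital's rule the quotient is (125*e^(5*v + 20))/(6); substituting v = -4 gives 125/6.

125/6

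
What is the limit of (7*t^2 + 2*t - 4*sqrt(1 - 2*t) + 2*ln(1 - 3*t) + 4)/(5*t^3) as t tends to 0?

Substitution gives 0/0; apply L'Hôpital's rule 3 times.
After differentiating numerator and denominator 3 times the quotient is (108/(3*t - 1)^3 + 12/(1 - 2*t)^(5/2))/(30); at t = 0 this is -16/5.

-16/5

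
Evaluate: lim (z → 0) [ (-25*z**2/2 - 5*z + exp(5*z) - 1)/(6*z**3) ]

125/36

Direct substitution gives 0/0.
Apply L'Hôpital: lim (-25*z + 5*e^(5*z) - 5)/(18*z^2), still 0/0.
Apply L'Hôpital: lim (25*e^(5*z) - 25)/(36*z), still 0/0.
After 3 applications of L'Hôpital's rule the quotient is (125*e^(5*z))/(36); substituting z = 0 gives 125/36.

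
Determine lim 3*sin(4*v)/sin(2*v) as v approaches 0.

6

Substitution gives 0/0.
Divide numerator and denominator by v: sin(4v)/v → 4 and sin(2v)/v → 2, so the limit is 3·4/2 = 6.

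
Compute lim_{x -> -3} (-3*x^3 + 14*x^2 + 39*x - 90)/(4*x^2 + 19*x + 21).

126/5

At x = -3 both the top and bottom vanish — a removable singularity. Factoring out (x + 3) from each leaves (-3*x^2 + 23*x - 30)/(4*x + 7), which at x = -3 equals 126/5.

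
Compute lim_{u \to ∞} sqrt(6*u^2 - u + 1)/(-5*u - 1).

-√(6)/5

For large |u|, √(6*u^2 - u + 1) ≈ √6·|u| and the denominator ≈ -5u.
Since u → +∞, |u| = u, giving √6/(-5) = -√(6)/5.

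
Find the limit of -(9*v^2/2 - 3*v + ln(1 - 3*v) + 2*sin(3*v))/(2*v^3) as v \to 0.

Substitution gives 0/0; apply L'Hôpital's rule 3 times.
After differentiating numerator and denominator 3 times the quotient is (-54*cos(3*v) + 54/(3*v - 1)^3)/(-12); at v = 0 this is 9.

9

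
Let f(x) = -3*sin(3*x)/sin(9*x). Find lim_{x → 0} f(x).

Substitution gives 0/0.
Divide numerator and denominator by x: sin(3x)/x → 3 and sin(9x)/x → 9, so the limit is -3·3/9 = -1.

-1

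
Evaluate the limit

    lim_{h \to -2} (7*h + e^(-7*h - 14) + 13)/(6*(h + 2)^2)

Direct substitution gives 0/0.
Apply L'Hôpital: lim (7 - 7*e^(-7*h - 14))/(12*h + 24), still 0/0.
After 2 applications of L'Hôpital's rule the quotient is (49*e^(-7*h - 14))/(12); substituting h = -2 gives 49/12.

49/12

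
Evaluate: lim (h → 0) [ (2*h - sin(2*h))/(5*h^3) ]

Direct substitution gives 0/0.
Apply L'Hôpital: lim (2 - 2*cos(2*h))/(15*h^2), still 0/0.
Apply L'Hôpital: lim (4*sin(2*h))/(30*h), still 0/0.
After 3 applications of L'Hôpital's rule the quotient is (8*cos(2*h))/(30); substituting h = 0 gives 4/15.

4/15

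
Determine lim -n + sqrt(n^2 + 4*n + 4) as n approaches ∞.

This has the form ∞ − ∞. Multiply and divide by the conjugate √(n^2 + 4*n + 4) + n.
That gives (4n + 4) / (√(n^2 + 4*n + 4) + n).
Divide numerator and denominator by n: the limit is 4/(2·1) = 2.

2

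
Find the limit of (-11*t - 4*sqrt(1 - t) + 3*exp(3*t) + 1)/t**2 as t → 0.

14

Substitution gives 0/0; apply L'Hôpital's rule 2 times.
After differentiating numerator and denominator 2 times the quotient is (27*e^(3*t) + (1 - t)^(-3/2))/(2); at t = 0 this is 14.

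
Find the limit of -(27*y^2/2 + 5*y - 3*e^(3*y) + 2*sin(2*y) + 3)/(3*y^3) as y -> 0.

97/18

Substitution gives 0/0 (the numerator vanishes to order 3).
Expand each term to order y^3: the coefficient of y^3 in -3·e^(3y) is -27/2 and in 2·sin(2y) is -8/3.
Lower-order terms cancel with the polynomial part, so the numerator is (-97/6)·y^3 + o(y^3), and the limit is (-97/6)/(-3) = 97/18.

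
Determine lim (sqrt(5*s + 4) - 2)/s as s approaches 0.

5/4

A 0/0 form; rationalise with √(4 + 5s) + √4. This collapses the numerator to 5s, leaving 5/(√(4 + 5s) + √4) → 5/(2√4) = 5/4.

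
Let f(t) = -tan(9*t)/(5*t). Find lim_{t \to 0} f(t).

Substitution gives 0/0.
Since tan(u)/u → 1 as u → 0, tan(9t)/(9t) → 1 and the limit is 9/(-5) = -9/5.

-9/5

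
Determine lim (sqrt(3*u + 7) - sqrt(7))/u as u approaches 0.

Substitution gives 0/0. Multiply numerator and denominator by the conjugate √(7 + 3u) + √7.
The numerator becomes (7 + 3u) − 7 = 3u, so the expression simplifies to 3/(√(7 + 3u) + √7).
Letting u → 0 gives 3/(2√7) = 3*√(7)/14.

3*√(7)/14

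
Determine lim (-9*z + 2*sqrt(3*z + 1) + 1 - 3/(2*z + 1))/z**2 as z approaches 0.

Substitution gives 0/0; apply L'Hôpital's rule 2 times.
After differentiating numerator and denominator 2 times the quotient is (-9/(2*(3*z + 1)^(3/2)) - 24/(2*z + 1)^3)/(2); at z = 0 this is -57/4.

-57/4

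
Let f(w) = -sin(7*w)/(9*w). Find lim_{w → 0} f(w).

-7/9

Substitution gives 0/0.
Write it as (7/(-9))·sin(7w)/(7w); since sin(u)/u → 1, the limit is -7/9.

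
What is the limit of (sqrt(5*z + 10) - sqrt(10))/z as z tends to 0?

√(10)/4

A 0/0 form; rationalise with √(10 + 5z) + √10. This collapses the numerator to 5z, leaving 5/(√(10 + 5z) + √10) → 5/(2√10) = √(10)/4.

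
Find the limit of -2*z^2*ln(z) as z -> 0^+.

This is a 0·(−∞) form. Rewrite as -2·ln(z) / z^(−2) and apply L'Hôpital:
the derivative quotient is -2·(1/z) / (−2·z^(−3)) = (2/2)·z^2 → 0.

0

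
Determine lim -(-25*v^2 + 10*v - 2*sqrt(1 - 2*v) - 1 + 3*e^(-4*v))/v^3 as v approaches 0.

31

Substitution gives 0/0; apply L'Hôpital's rule 3 times.
After differentiating numerator and denominator 3 times the quotient is (-192*e^(-4*v) + 6/(1 - 2*v)^(5/2))/(-6); at v = 0 this is 31.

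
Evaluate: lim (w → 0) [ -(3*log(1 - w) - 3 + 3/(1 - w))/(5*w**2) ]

-3/10

Substitution gives 0/0; apply L'Hôpital's rule 2 times.
After differentiating numerator and denominator 2 times the quotient is (3*(-w - 1)/(w - 1)^3)/(-10); at w = 0 this is -3/10.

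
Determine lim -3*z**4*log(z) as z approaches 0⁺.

This is a 0·(−∞) form. Rewrite as -3·ln(z) / z^(−4) and apply L'Hôpital:
the derivative quotient is -3·(1/z) / (−4·z^(−5)) = (3/4)·z^4 → 0.

0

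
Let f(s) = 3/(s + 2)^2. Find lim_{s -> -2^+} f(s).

As s → -2⁺, (s + 2) → 0⁺, so (s + 2)^2 → 0⁺ and 3/(s + 2)^2 → ∞.

∞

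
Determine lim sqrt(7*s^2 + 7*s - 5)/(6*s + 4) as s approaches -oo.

For large |s|, √(7*s^2 + 7*s - 5) ≈ √7·|s| and the denominator ≈ 6s.
Since s → −∞, |s| = −s, giving −√7/(6) = -√(7)/6.

-√(7)/6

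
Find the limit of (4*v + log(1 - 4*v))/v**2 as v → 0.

-8

Direct substitution gives 0/0.
Apply L'Hôpital: lim (4 - 4/(1 - 4*v))/(2*v), still 0/0.
After 2 applications of L'Hôpital's rule the quotient is (-16/(1 - 4*v)^2)/(2); substituting v = 0 gives -8.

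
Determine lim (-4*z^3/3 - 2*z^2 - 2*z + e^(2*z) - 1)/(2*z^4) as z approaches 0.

Direct substitution gives 0/0.
Apply L'Hôpital: lim (-4*z^2 - 4*z + 2*e^(2*z) - 2)/(8*z^3), still 0/0.
Apply L'Hôpital: lim (-8*z + 4*e^(2*z) - 4)/(24*z^2), still 0/0.
Apply L'Hôpital: lim (8*e^(2*z) - 8)/(48*z), still 0/0.
After 4 applications of L'Hôpital's rule the quotient is (16*e^(2*z))/(48); substituting z = 0 gives 1/3.

1/3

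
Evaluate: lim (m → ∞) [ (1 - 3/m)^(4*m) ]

e^(-12)

The base → 1 and the exponent → ∞: a 1^∞ form.
Take logarithms: (4m)·ln(1 - 3/m). Since ln(1+u) ~ u for small u, this behaves like (4m)·(-3/m) → -12.
So the limit is e^(-12).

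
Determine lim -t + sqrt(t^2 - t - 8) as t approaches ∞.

This has the form ∞ − ∞. Multiply and divide by the conjugate √(t^2 - t - 8) + t.
That gives (-t - 8) / (√(t^2 - t - 8) + t).
Divide numerator and denominator by t: the limit is -1/(2·1) = -1/2.

-1/2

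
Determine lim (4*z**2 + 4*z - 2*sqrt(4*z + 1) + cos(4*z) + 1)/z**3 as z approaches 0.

-8

Substitution gives 0/0; apply L'Hôpital's rule 3 times.
After differentiating numerator and denominator 3 times the quotient is (64*sin(4*z) - 48/(4*z + 1)^(5/2))/(6); at z = 0 this is -8.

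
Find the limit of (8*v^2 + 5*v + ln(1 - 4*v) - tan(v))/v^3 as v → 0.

-65/3

Substitution gives 0/0; apply L'Hôpital's rule 3 times.
After differentiating numerator and denominator 3 times the quotient is (4/cos(v)^2 - 6/cos(v)^4 + 128/(4*v - 1)^3)/(6); at v = 0 this is -65/3.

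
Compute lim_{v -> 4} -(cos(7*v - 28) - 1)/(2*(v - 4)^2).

49/4

Direct substitution gives 0/0.
Apply L'Hôpital: lim (-7*sin(7*v - 28))/(16 - 4*v), still 0/0.
After 2 applications of L'Hôpital's rule the quotient is (-49*cos(7*v - 28))/(-4); substituting v = 4 gives 49/4.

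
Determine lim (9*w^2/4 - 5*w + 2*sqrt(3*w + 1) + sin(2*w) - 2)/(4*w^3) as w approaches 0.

49/96

Substitution gives 0/0 (the numerator vanishes to order 3).
Expand each term to order w^3: the coefficient of w^3 in 2·√(1 + 3w) is 27/8 and in sin(2w) is -4/3.
Lower-order terms cancel with the polynomial part, so the numerator is (49/24)·w^3 + o(w^3), and the limit is (49/24)/(4) = 49/96.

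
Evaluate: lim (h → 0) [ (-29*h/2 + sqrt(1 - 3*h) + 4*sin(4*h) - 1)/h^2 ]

-9/8

Substitution gives 0/0; apply L'Hôpital's rule 2 times.
After differentiating numerator and denominator 2 times the quotient is (-64*sin(4*h) - 9/(4*(1 - 3*h)^(3/2)))/(2); at h = 0 this is -9/8.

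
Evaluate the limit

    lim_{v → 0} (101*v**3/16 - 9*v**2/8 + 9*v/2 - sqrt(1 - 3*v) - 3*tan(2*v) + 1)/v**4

Substitution gives 0/0 (the numerator vanishes to order 4).
Expand each term to order v^4: the coefficient of v^4 in −√(1 - 3v) is 405/128 and in -3·tan(2v) is 0.
Lower-order terms cancel with the polynomial part, so the numerator is (405/128)·v^4 + o(v^4), and the limit is (405/128)/(1) = 405/128.

405/128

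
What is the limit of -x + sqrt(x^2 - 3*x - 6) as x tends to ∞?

-3/2

An ∞ − ∞ form. Rationalising with the conjugate, the difference becomes (-3x - 6) / (√(x^2 - 3*x - 6) + x).
For large x the denominator behaves like 2·x, so the quotient tends to -3/2 = -3/2.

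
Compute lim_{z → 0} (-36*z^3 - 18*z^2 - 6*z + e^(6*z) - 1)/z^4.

54

Direct substitution gives 0/0.
Apply L'Hôpital: lim (-108*z^2 - 36*z + 6*e^(6*z) - 6)/(4*z^3), still 0/0.
Apply L'Hôpital: lim (-216*z + 36*e^(6*z) - 36)/(12*z^2), still 0/0.
Apply L'Hôpital: lim (216*e^(6*z) - 216)/(24*z), still 0/0.
After 4 applications of L'Hôpital's rule the quotient is (1296*e^(6*z))/(24); substituting z = 0 gives 54.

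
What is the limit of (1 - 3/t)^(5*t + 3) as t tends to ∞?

Write it as [(1 - 3/t)^t]^(5) · (1 - 3/t)^(3). The bracketed term tends to e^(-3) and the second factor to 1, so the limit is e^(-15).

e^(-15)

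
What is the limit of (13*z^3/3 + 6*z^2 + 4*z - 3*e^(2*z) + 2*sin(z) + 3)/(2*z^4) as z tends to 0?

-1

Substitution gives 0/0; apply L'Hôpital's rule 4 times.
After differentiating numerator and denominator 4 times the quotient is (-48*e^(2*z) + 2*sin(z))/(48); at z = 0 this is -1.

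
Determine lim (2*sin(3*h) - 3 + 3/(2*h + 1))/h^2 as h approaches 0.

Substitution gives 0/0; apply L'Hôpital's rule 2 times.
After differentiating numerator and denominator 2 times the quotient is (-18*sin(3*h) + 24/(2*h + 1)^3)/(2); at h = 0 this is 12.

12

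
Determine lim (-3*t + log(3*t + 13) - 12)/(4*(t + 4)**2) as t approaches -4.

Direct substitution gives 0/0.
Apply L'Hôpital: lim (-3 + 3/(3*t + 13))/(8*t + 32), still 0/0.
After 2 applications of L'Hôpital's rule the quotient is (-9/(3*t + 13)^2)/(8); substituting t = -4 gives -9/8.

-9/8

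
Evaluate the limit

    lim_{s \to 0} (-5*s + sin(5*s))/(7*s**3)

Direct substitution gives 0/0.
Apply L'Hôpital: lim (5*cos(5*s) - 5)/(21*s^2), still 0/0.
Apply L'Hôpital: lim (-25*sin(5*s))/(42*s), still 0/0.
After 3 applications of L'Hôpital's rule the quotient is (-125*cos(5*s))/(42); substituting s = 0 gives -125/42.

-125/42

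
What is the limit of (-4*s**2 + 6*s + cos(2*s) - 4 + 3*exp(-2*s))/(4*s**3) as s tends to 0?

Substitution gives 0/0; apply L'Hôpital's rule 3 times.
After differentiating numerator and denominator 3 times the quotient is (8*sin(2*s) - 24*e^(-2*s))/(24); at s = 0 this is -1.

-1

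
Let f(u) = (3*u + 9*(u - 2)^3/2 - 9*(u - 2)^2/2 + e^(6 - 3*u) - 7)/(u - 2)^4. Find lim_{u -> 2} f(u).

Direct substitution gives 0/0.
Apply L'Hôpital: lim (-9*u + 27*(u - 2)^2/2 - 3*e^(6 - 3*u) + 21)/(4*(u - 2)^3), still 0/0.
Apply L'Hôpital: lim (27*u + 9*e^(6 - 3*u) - 63)/(12*(u - 2)^2), still 0/0.
Apply L'Hôpital: lim (27 - 27*e^(6 - 3*u))/(24*u - 48), still 0/0.
After 4 applications of L'Hôpital's rule the quotient is (81*e^(6 - 3*u))/(24); substituting u = 2 gives 27/8.

27/8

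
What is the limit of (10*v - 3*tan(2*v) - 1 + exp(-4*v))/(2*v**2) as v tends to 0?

4

Substitution gives 0/0 (the numerator vanishes to order 2).
Expand each term to order v^2: the coefficient of v^2 in -3·tan(2v) is 0 and in e^(-4v) is 8.
Lower-order terms cancel with the polynomial part, so the numerator is (8)·v^2 + o(v^2), and the limit is (8)/(2) = 4.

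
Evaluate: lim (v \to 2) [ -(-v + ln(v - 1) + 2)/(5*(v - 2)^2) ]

Direct substitution gives 0/0.
Apply L'Hôpital: lim (-1 + 1/(v - 1))/(20 - 10*v), still 0/0.
After 2 applications of L'Hôpital's rule the quotient is (-1/(v - 1)^2)/(-10); substituting v = 2 gives 1/10.

1/10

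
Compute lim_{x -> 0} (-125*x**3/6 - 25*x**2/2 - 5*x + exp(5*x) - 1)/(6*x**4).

Direct substitution gives 0/0.
Apply L'Hôpital: lim (-125*x^2/2 - 25*x + 5*e^(5*x) - 5)/(24*x^3), still 0/0.
Apply L'Hôpital: lim (-125*x + 25*e^(5*x) - 25)/(72*x^2), still 0/0.
Apply L'Hôpital: lim (125*e^(5*x) - 125)/(144*x), still 0/0.
After 4 applications of L'Hôpital's rule the quotient is (625*e^(5*x))/(144); substituting x = 0 gives 625/144.

625/144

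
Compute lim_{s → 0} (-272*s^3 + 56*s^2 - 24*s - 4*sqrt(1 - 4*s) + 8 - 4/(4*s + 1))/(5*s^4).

Substitution gives 0/0; apply L'Hôpital's rule 4 times.
After differentiating numerator and denominator 4 times the quotient is (-24576/(4*s + 1)^5 + 960/(1 - 4*s)^(7/2))/(120); at s = 0 this is -984/5.

-984/5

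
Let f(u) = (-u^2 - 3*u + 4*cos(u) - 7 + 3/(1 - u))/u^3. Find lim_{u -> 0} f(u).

3

Substitution gives 0/0 (the numerator vanishes to order 3).
Expand each term to order u^3: the coefficient of u^3 in 4·cos(u) is 0 and in 3·1/(1 - u) is 3.
Lower-order terms cancel with the polynomial part, so the numerator is (3)·u^3 + o(u^3), and the limit is (3)/(1) = 3.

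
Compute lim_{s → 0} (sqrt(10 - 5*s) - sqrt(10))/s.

-√(10)/4

Substitution gives 0/0. Multiply numerator and denominator by the conjugate √(10 - 5s) + √10.
The numerator becomes (10 - 5s) − 10 = -5s, so the expression simplifies to -5/(√(10 - 5s) + √10).
Letting s → 0 gives -5/(2√10) = -√(10)/4.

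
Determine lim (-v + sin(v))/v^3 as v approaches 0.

Direct substitution gives 0/0.
Apply L'Hôpital: lim (cos(v) - 1)/(3*v^2), still 0/0.
Apply L'Hôpital: lim (-sin(v))/(6*v), still 0/0.
After 3 applications of L'Hôpital's rule the quotient is (-cos(v))/(6); substituting v = 0 gives -1/6.

-1/6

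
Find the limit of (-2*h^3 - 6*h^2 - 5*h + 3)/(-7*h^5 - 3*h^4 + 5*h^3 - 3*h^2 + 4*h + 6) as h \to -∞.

The denominator has degree 5 and the numerator degree 3. Dividing numerator and denominator by h^5 sends every term to 0 except the leading denominator term, so the limit is 0.

0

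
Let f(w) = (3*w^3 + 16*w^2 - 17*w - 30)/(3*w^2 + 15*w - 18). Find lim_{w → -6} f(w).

-115/21

Since w = -6 makes numerator and denominator zero, (w + 6) divides both.
Cancelling it gives (3*w^2 - 2*w - 5)/(3*w - 3); now plug in w = -6 to get -115/21.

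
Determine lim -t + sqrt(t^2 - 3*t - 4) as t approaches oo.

An ∞ − ∞ form. Rationalising with the conjugate, the difference becomes (-3t - 4) / (√(t^2 - 3*t - 4) + t).
For large t the denominator behaves like 2·t, so the quotient tends to -3/2 = -3/2.

-3/2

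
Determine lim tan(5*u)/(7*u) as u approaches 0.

5/7

Substitution gives 0/0.
Since tan(θ)/θ → 1 as θ → 0, tan(5u)/(5u) → 1 and the limit is 5/7.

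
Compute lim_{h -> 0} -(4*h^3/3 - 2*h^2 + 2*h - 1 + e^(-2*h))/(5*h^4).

-2/15

Direct substitution gives 0/0.
Apply L'Hôpital: lim (4*h^2 - 4*h + 2 - 2*e^(-2*h))/(-20*h^3), still 0/0.
Apply L'Hôpital: lim (8*h - 4 + 4*e^(-2*h))/(-60*h^2), still 0/0.
Apply L'Hôpital: lim (8 - 8*e^(-2*h))/(-120*h), still 0/0.
After 4 applications of L'Hôpital's rule the quotient is (16*e^(-2*h))/(-120); substituting h = 0 gives -2/15.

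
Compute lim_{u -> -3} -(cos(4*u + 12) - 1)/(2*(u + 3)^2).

4

Direct substitution gives 0/0.
Apply L'Hôpital: lim (-4*sin(4*u + 12))/(-4*u - 12), still 0/0.
After 2 applications of L'Hôpital's rule the quotient is (-16*cos(4*u + 12))/(-4); substituting u = -3 gives 4.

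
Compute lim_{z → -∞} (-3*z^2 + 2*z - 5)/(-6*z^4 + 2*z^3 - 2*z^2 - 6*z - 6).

The denominator has degree 4 and the numerator degree 2. Dividing numerator and denominator by z^4 sends every term to 0 except the leading denominator term, so the limit is 0.

0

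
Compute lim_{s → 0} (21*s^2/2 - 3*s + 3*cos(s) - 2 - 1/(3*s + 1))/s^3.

Substitution gives 0/0 (the numerator vanishes to order 3).
Expand each term to order s^3: the coefficient of s^3 in −1/(1 + 3s) is 27 and in 3·cos(s) is 0.
Lower-order terms cancel with the polynomial part, so the numerator is (27)·s^3 + o(s^3), and the limit is (27)/(1) = 27.

27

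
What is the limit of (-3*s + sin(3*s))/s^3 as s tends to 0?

Direct substitution gives 0/0.
Apply L'Hôpital: lim (3*cos(3*s) - 3)/(3*s^2), still 0/0.
Apply L'Hôpital: lim (-9*sin(3*s))/(6*s), still 0/0.
After 3 applications of L'Hôpital's rule the quotient is (-27*cos(3*s))/(6); substituting s = 0 gives -9/2.

-9/2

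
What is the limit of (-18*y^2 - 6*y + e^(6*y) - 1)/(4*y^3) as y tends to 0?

Direct substitution gives 0/0.
Apply L'Hôpital: lim (-36*y + 6*e^(6*y) - 6)/(12*y^2), still 0/0.
Apply L'Hôpital: lim (36*e^(6*y) - 36)/(24*y), still 0/0.
After 3 applications of L'Hôpital's rule the quotient is (216*e^(6*y))/(24); substituting y = 0 gives 9.

9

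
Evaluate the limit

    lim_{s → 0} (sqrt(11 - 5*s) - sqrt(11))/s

A 0/0 form; rationalise with √(11 - 5s) + √11. This collapses the numerator to -5s, leaving -5/(√(11 - 5s) + √11) → -5/(2√11) = -5*√(11)/22.

-5*√(11)/22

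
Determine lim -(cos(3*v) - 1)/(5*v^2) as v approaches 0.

9/10

Direct substitution gives 0/0.
Apply L'Hôpital: lim (-3*sin(3*v))/(-10*v), still 0/0.
After 2 applications of L'Hôpital's rule the quotient is (-9*cos(3*v))/(-10); substituting v = 0 gives 9/10.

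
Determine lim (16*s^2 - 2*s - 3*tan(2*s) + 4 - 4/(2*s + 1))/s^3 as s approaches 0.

Substitution gives 0/0 (the numerator vanishes to order 3).
Expand each term to order s^3: the coefficient of s^3 in -3·tan(2s) is -8 and in -4·1/(1 + 2s) is 32.
Lower-order terms cancel with the polynomial part, so the numerator is (24)·s^3 + o(s^3), and the limit is (24)/(1) = 24.

24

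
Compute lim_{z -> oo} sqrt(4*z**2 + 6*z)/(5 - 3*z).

-2/3

For large |z|, √(4*z^2 + 6*z) ≈ √4·|z| and the denominator ≈ -3z.
Since z → +∞, |z| = z, giving √4/(-3) = -2/3.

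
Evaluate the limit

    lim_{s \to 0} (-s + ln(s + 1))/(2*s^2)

Direct substitution gives 0/0.
Apply L'Hôpital: lim (-1 + 1/(s + 1))/(4*s), still 0/0.
After 2 applications of L'Hôpital's rule the quotient is (-1/(s + 1)^2)/(4); substituting s = 0 gives -1/4.

-1/4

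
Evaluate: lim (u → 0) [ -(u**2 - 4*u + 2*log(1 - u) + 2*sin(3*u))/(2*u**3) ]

Substitution gives 0/0 (the numerator vanishes to order 3).
Expand each term to order u^3: the coefficient of u^3 in 2·sin(3u) is -9 and in 2·ln(1 - u) is -2/3.
Lower-order terms cancel with the polynomial part, so the numerator is (-29/3)·u^3 + o(u^3), and the limit is (-29/3)/(-2) = 29/6.

29/6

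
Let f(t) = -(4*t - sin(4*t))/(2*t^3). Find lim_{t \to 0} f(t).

Direct substitution gives 0/0.
Apply L'Hôpital: lim (4 - 4*cos(4*t))/(-6*t^2), still 0/0.
Apply L'Hôpital: lim (16*sin(4*t))/(-12*t), still 0/0.
After 3 applications of L'Hôpital's rule the quotient is (64*cos(4*t))/(-12); substituting t = 0 gives -16/3.

-16/3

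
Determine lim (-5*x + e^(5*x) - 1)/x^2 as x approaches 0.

25/2

Direct substitution gives 0/0.
Apply L'Hôpital: lim (5*e^(5*x) - 5)/(2*x), still 0/0.
After 2 applications of L'Hôpital's rule the quotient is (25*e^(5*x))/(2); substituting x = 0 gives 25/2.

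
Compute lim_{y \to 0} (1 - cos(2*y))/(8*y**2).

Substitution gives 0/0.
Use (1 − cos u)/u² → 1/2 with u = 2y: the limit is 2²/(2·8) = 1/4.

1/4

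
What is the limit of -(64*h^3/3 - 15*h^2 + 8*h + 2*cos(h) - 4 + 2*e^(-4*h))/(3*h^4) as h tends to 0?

-257/36

Substitution gives 0/0; apply L'Hôpital's rule 4 times.
After differentiating numerator and denominator 4 times the quotient is (2*cos(h) + 512*e^(-4*h))/(-72); at h = 0 this is -257/36.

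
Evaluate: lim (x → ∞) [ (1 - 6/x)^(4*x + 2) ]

Let L be the limit and take ln: ln L = lim (4x + 2)·ln(1 - 6/x) = lim (4x + 2)·(-6/x + O(1/x²)) = -24.
Hence L = e^(-24).

e^(-24)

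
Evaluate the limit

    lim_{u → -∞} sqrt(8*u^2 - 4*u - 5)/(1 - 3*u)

For large |u|, √(8*u^2 - 4*u - 5) ≈ √8·|u| and the denominator ≈ -3u.
Since u → −∞, |u| = −u, giving −√8/(-3) = 2*√(2)/3.

2*√(2)/3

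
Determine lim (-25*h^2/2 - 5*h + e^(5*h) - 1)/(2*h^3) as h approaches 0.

125/12

Direct substitution gives 0/0.
Apply L'Hôpital: lim (-25*h + 5*e^(5*h) - 5)/(6*h^2), still 0/0.
Apply L'Hôpital: lim (25*e^(5*h) - 25)/(12*h), still 0/0.
After 3 applications of L'Hôpital's rule the quotient is (125*e^(5*h))/(12); substituting h = 0 gives 125/12.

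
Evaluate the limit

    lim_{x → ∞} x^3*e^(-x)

0

Write as x^3/e^{1x}, an ∞/∞ form.
Exponential growth dominates any polynomial, so repeated L'Hôpital (or the standard result) gives 0.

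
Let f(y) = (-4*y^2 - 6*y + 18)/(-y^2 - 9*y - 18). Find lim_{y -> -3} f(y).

-6

At y = -3 both the top and bottom vanish — a removable singularity. Factoring out (y + 3) from each leaves (6 - 4*y)/(-y - 6), which at y = -3 equals -6.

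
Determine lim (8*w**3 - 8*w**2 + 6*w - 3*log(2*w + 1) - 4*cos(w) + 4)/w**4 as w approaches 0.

71/6

Substitution gives 0/0 (the numerator vanishes to order 4).
Expand each term to order w^4: the coefficient of w^4 in -3·ln(1 + 2w) is 12 and in -4·cos(w) is -1/6.
Lower-order terms cancel with the polynomial part, so the numerator is (71/6)·w^4 + o(w^4), and the limit is (71/6)/(1) = 71/6.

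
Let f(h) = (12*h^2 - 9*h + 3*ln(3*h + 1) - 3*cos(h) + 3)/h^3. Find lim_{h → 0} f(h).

27

Substitution gives 0/0 (the numerator vanishes to order 3).
Expand each term to order h^3: the coefficient of h^3 in -3·cos(h) is 0 and in 3·ln(1 + 3h) is 27.
Lower-order terms cancel with the polynomial part, so the numerator is (27)·h^3 + o(h^3), and the limit is (27)/(1) = 27.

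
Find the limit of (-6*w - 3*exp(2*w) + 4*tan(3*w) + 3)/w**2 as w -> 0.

-6

Substitution gives 0/0; apply L'Hôpital's rule 2 times.
After differentiating numerator and denominator 2 times the quotient is (-12*e^(2*w) + 72*tan(3*w)/cos(3*w)^2)/(2); at w = 0 this is -6.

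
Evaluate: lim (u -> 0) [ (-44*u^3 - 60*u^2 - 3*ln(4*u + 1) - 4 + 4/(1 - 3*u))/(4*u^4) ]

129

Substitution gives 0/0; apply L'Hôpital's rule 4 times.
After differentiating numerator and denominator 4 times the quotient is (4608/(4*u + 1)^4 - 7776/(3*u - 1)^5)/(96); at u = 0 this is 129.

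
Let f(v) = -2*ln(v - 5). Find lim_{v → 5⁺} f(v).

As v → 5⁺, v - 5 → 0⁺ and ln(v - 5) → −∞.
Multiplying by -2 gives ∞.

∞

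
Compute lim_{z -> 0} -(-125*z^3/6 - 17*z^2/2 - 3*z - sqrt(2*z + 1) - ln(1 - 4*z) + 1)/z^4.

Substitution gives 0/0 (the numerator vanishes to order 4).
Expand each term to order z^4: the coefficient of z^4 in −ln(1 - 4z) is 64 and in −√(1 + 2z) is 5/8.
Lower-order terms cancel with the polynomial part, so the numerator is (517/8)·z^4 + o(z^4), and the limit is (517/8)/(-1) = -517/8.

-517/8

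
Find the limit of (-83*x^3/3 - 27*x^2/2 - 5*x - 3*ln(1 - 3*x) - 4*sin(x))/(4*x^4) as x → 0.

Substitution gives 0/0 (the numerator vanishes to order 4).
Expand each term to order x^4: the coefficient of x^4 in -3·ln(1 - 3x) is 243/4 and in -4·sin(x) is 0.
Lower-order terms cancel with the polynomial part, so the numerator is (243/4)·x^4 + o(x^4), and the limit is (243/4)/(4) = 243/16.

243/16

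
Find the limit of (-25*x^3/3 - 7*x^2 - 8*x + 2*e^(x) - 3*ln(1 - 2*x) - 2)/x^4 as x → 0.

Substitution gives 0/0 (the numerator vanishes to order 4).
Expand each term to order x^4: the coefficient of x^4 in -3·ln(1 - 2x) is 12 and in 2·e^(x) is 1/12.
Lower-order terms cancel with the polynomial part, so the numerator is (145/12)·x^4 + o(x^4), and the limit is (145/12)/(1) = 145/12.

145/12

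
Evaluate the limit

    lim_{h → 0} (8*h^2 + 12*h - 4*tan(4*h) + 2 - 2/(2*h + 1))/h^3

Substitution gives 0/0 (the numerator vanishes to order 3).
Expand each term to order h^3: the coefficient of h^3 in -2·1/(1 + 2h) is 16 and in -4·tan(4h) is -256/3.
Lower-order terms cancel with the polynomial part, so the numerator is (-208/3)·h^3 + o(h^3), and the limit is (-208/3)/(1) = -208/3.

-208/3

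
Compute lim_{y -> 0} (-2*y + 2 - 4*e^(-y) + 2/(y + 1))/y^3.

Substitution gives 0/0; apply L'Hôpital's rule 3 times.
After differentiating numerator and denominator 3 times the quotient is (4*e^(-y) - 12/(y + 1)^4)/(6); at y = 0 this is -4/3.

-4/3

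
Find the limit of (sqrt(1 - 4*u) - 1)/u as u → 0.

Substitution gives 0/0. Multiply numerator and denominator by the conjugate √(1 - 4u) + √1.
The numerator becomes (1 - 4u) − 1 = -4u, so the expression simplifies to -4/(√(1 - 4u) + √1).
Letting u → 0 gives -4/(2√1) = -2.

-2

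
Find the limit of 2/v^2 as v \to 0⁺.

As v → 0⁺, (v) → 0⁺, so (v)^2 → 0⁺ and 2/(v)^2 → ∞.

∞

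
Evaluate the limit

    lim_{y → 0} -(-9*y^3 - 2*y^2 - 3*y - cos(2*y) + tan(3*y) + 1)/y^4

2/3

Substitution gives 0/0; apply L'Hôpital's rule 4 times.
After differentiating numerator and denominator 4 times the quotient is (-16*cos(2*y) + 1944*tan(3*y)^5 + 3240*tan(3*y)^3 + 1296*tan(3*y))/(-24); at y = 0 this is 2/3.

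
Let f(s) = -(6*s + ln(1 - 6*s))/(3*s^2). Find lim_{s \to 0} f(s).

Direct substitution gives 0/0.
Apply L'Hôpital: lim (6 - 6/(1 - 6*s))/(-6*s), still 0/0.
After 2 applications of L'Hôpital's rule the quotient is (-36/(1 - 6*s)^2)/(-6); substituting s = 0 gives 6.

6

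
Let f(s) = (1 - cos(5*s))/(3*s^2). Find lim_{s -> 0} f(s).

Substitution gives 0/0.
Use (1 − cos u)/u² → 1/2 with u = 5s: the limit is 5²/(2·3) = 25/6.

25/6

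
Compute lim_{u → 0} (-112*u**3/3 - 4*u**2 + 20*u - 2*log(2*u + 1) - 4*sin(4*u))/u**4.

Substitution gives 0/0 (the numerator vanishes to order 4).
Expand each term to order u^4: the coefficient of u^4 in -2·ln(1 + 2u) is 8 and in -4·sin(4u) is 0.
Lower-order terms cancel with the polynomial part, so the numerator is (8)·u^4 + o(u^4), and the limit is (8)/(1) = 8.

8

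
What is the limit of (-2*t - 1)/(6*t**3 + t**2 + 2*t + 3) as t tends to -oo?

The denominator has degree 3 and the numerator degree 1. Dividing numerator and denominator by t^3 sends every term to 0 except the leading denominator term, so the limit is 0.

0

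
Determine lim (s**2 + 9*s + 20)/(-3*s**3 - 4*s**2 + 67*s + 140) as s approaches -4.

Direct substitution gives 0/0, so factor. Both numerator and denominator have (s + 4) as a factor.
After cancelling, the expression reduces to (s + 5)/(-3*s^2 + 8*s + 35).
Substituting s = -4 gives -1/45.

-1/45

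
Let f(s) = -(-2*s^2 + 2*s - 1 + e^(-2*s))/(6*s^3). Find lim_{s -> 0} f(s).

Direct substitution gives 0/0.
Apply L'Hôpital: lim (-4*s + 2 - 2*e^(-2*s))/(-18*s^2), still 0/0.
Apply L'Hôpital: lim (-4 + 4*e^(-2*s))/(-36*s), still 0/0.
After 3 applications of L'Hôpital's rule the quotient is (-8*e^(-2*s))/(-36); substituting s = 0 gives 2/9.

2/9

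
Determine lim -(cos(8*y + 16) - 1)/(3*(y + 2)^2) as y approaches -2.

Direct substitution gives 0/0.
Apply L'Hôpital: lim (-8*sin(8*y + 16))/(-6*y - 12), still 0/0.
After 2 applications of L'Hôpital's rule the quotient is (-64*cos(8*y + 16))/(-6); substituting y = -2 gives 32/3.

32/3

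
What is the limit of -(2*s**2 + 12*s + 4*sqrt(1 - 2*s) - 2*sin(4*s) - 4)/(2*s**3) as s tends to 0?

-29/3

Substitution gives 0/0; apply L'Hôpital's rule 3 times.
After differentiating numerator and denominator 3 times the quotient is (128*cos(4*s) - 12/(1 - 2*s)^(5/2))/(-12); at s = 0 this is -29/3.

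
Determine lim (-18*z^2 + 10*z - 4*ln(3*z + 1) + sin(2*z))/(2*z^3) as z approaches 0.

-56/3

Substitution gives 0/0 (the numerator vanishes to order 3).
Expand each term to order z^3: the coefficient of z^3 in -4·ln(1 + 3z) is -36 and in sin(2z) is -4/3.
Lower-order terms cancel with the polynomial part, so the numerator is (-112/3)·z^3 + o(z^3), and the limit is (-112/3)/(2) = -56/3.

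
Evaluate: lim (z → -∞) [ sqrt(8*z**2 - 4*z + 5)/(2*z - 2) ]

For large |z|, √(8*z^2 - 4*z + 5) ≈ √8·|z| and the denominator ≈ 2z.
Since z → −∞, |z| = −z, giving −√8/(2) = -√(2).

-√(2)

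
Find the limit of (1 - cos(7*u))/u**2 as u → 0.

49/2

Substitution gives 0/0.
Use (1 − cos θ)/θ² → 1/2 with θ = 7u: the limit is 7²/(2·1) = 49/2.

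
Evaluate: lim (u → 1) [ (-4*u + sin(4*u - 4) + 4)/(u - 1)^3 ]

Direct substitution gives 0/0.
Apply L'Hôpital: lim (4*cos(4*u - 4) - 4)/(3*(u - 1)^2), still 0/0.
Apply L'Hôpital: lim (-16*sin(4*u - 4))/(6*u - 6), still 0/0.
After 3 applications of L'Hôpital's rule the quotient is (-64*cos(4*u - 4))/(6); substituting u = 1 gives -32/3.

-32/3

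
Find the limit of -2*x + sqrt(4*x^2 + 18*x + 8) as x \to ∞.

An ∞ − ∞ form. Rationalising with the conjugate, the difference becomes (18x + 8) / (√(4*x^2 + 18*x + 8) + 2x).
For large x the denominator behaves like 2·2x, so the quotient tends to 18/4 = 9/2.

9/2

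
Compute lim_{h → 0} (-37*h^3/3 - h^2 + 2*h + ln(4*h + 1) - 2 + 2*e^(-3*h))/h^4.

-229/4

Substitution gives 0/0; apply L'Hôpital's rule 4 times.
After differentiating numerator and denominator 4 times the quotient is (162*e^(-3*h) - 1536/(4*h + 1)^4)/(24); at h = 0 this is -229/4.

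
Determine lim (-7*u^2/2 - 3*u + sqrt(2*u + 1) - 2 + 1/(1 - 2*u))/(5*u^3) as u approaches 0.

17/10

Substitution gives 0/0; apply L'Hôpital's rule 3 times.
After differentiating numerator and denominator 3 times the quotient is (3/(2*u + 1)^(5/2) + 48/(2*u - 1)^4)/(30); at u = 0 this is 17/10.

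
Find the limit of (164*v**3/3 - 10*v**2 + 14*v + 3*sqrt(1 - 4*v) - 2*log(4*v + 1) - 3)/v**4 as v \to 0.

Substitution gives 0/0 (the numerator vanishes to order 4).
Expand each term to order v^4: the coefficient of v^4 in -2·ln(1 + 4v) is 128 and in 3·√(1 - 4v) is -30.
Lower-order terms cancel with the polynomial part, so the numerator is (98)·v^4 + o(v^4), and the limit is (98)/(1) = 98.

98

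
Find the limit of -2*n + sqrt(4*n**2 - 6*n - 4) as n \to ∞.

-3/2

An ∞ − ∞ form. Rationalising with the conjugate, the difference becomes (-6n - 4) / (√(4*n^2 - 6*n - 4) + 2n).
For large n the denominator behaves like 2·2n, so the quotient tends to -6/4 = -3/2.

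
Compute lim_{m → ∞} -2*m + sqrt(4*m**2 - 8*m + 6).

-2

An ∞ − ∞ form. Rationalising with the conjugate, the difference becomes (-8m + 6) / (√(4*m^2 - 8*m + 6) + 2m).
For large m the denominator behaves like 2·2m, so the quotient tends to -8/4 = -2.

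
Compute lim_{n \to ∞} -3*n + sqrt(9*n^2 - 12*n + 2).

An ∞ − ∞ form. Rationalising with the conjugate, the difference becomes (-12n + 2) / (√(9*n^2 - 12*n + 2) + 3n).
For large n the denominator behaves like 2·3n, so the quotient tends to -12/6 = -2.

-2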